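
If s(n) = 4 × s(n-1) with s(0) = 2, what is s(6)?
Computing step by step:
s(0) = 2
s(1) = 4 × 2 = 8
s(2) = 4 × 8 = 32
s(3) = 4 × 32 = 128
s(4) = 4 × 128 = 512
s(5) = 4 × 512 = 2048
s(6) = 4 × 2048 = 8192

8192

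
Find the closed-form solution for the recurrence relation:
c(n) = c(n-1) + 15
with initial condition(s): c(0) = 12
Recurrence: c(n) = c(n-1) + 15, initial: c(0) = 12.
Each step adds 15, so c(n) = c(0) + 15n = 15n + 12.

c(n) = 15n + 12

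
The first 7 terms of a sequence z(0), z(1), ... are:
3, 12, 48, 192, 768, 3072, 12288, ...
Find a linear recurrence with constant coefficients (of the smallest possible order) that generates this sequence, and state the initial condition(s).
Look for the lowest-order linear relation among consecutive terms.
Observation: each term is 4× the previous.
Check at n=2: 4·12 = 48. ✓

z(n) = 4 × z(n-1), z(0) = 3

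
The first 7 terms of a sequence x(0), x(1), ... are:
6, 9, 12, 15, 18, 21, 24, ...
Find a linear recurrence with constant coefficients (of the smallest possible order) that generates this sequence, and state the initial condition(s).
Look for the lowest-order linear relation among consecutive terms.
Observation: consecutive differences are constant (= 3).
Check at n=2: 1·9 + 3 = 12. ✓

x(n) = x(n-1) + 3, x(0) = 6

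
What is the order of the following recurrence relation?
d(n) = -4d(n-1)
The order is the largest lag k for which d(n-k) appears. Here the deepest term is d(n-1), so the order is 1.

Order 1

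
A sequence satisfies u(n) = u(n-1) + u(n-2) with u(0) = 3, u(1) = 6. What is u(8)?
Computing the sequence terms:
3, 6, 9, 15, 24, 39, 63, 102, 165

165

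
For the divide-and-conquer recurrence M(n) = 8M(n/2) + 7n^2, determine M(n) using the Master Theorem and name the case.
Master Theorem template: M(n) = a·M(n/b) + f(n).
Here: a=8, b=2, f(n)=7n^2
Compute log_b(a) = log_2(8) = 3.
f(n) = 7n^2 = O(n^(3-ε)) with ε = 1. Case 1: M(n) = Θ(n^log_b(a)) = Θ(n^3).

Case 1: M(n) = Θ(n^3)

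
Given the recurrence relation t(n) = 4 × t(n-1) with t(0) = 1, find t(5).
Computing step by step:
t(0) = 1
t(1) = 4 × 1 = 4
t(2) = 4 × 4 = 16
t(3) = 4 × 16 = 64
t(4) = 4 × 64 = 256
t(5) = 4 × 256 = 1024

1024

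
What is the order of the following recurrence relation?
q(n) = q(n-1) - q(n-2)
The order is the largest lag k for which q(n-k) appears. Here the deepest term is q(n-2), so the order is 2.

Order 2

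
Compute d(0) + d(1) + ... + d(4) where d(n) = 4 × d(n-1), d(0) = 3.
Computing the sequence terms: 3, 12, 48, 192, 768
Adding these values together:

1023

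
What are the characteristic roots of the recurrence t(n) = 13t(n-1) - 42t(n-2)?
Substitute t(n) = rⁿ and divide through by rⁿ⁻²: r² - 13r + 42 = 0
Factor: (r - 7)(r - 6) = 0, so r = 7, 6.
General solution: t(n) = A·7ⁿ + B·6ⁿ

Characteristic: r² - 13r + 42 = 0, Roots: r = 7, 6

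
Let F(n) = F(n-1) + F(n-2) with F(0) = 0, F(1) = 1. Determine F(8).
Computing the sequence terms:
0, 1, 1, 2, 3, 5, 8, 13, 21

21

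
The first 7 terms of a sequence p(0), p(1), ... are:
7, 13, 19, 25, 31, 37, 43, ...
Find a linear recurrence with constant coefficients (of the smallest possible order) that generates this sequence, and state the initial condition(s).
Look for the lowest-order linear relation among consecutive terms.
Observation: consecutive differences are constant (= 6).
Check at n=2: 1·13 + 6 = 19. ✓

p(n) = p(n-1) + 6, p(0) = 7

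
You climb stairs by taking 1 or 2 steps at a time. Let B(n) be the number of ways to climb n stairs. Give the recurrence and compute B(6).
Condition on the size of the last step (1 to 2): before it there were n-1, …, n-2 stairs climbed, and these cases are disjoint, so B(n) = B(n-1) + B(n-2) (Fibonacci-type sequence).
Initial conditions by direct count (compositions of i into parts ≤ 2): B(1) = 1; B(2) = 2.
Iterating the recurrence: B(3) = 3, B(4) = 5, B(5) = 8, B(6) = 13.

B(n) = B(n-1) + B(n-2), B(1) = 1, B(2) = 2; B(6) = 13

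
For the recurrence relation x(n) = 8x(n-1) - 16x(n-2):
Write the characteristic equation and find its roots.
Substitute x(n) = rⁿ and divide through by rⁿ⁻²: r² - 8r + 16 = 0
Factor: (r - 4)² = 0, so r = 4 (double root).
General solution: x(n) = (A + Bn)·4ⁿ

Characteristic: r² - 8r + 16 = 0, Roots: r = 4 (double root)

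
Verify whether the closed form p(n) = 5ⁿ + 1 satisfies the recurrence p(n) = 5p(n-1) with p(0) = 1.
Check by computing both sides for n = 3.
From the recurrence with p(0) = 1:
  p(0) = 1, p(1) = 5, p(2) = 25, p(3) = 125
  so the recurrence gives p(3) = 125.
From the proposed closed form p(n) = 5ⁿ + 1:
  p(3) = 126.
The recurrence gives 125 but the closed form gives 126, so the closed form does not satisfy the recurrence.

No, the closed form is incorrect.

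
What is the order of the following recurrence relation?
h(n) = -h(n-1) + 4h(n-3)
The order is the largest lag k for which h(n-k) appears. Here the deepest term is h(n-3), so the order is 3.

Order 3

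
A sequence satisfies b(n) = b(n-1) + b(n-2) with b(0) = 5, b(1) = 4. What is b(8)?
Computing the sequence terms:
5, 4, 9, 13, 22, 35, 57, 92, 149

149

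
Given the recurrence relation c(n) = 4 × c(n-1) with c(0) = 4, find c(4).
Computing step by step:
c(0) = 4
c(1) = 4 × 4 = 16
c(2) = 4 × 16 = 64
c(3) = 4 × 64 = 256
c(4) = 4 × 256 = 1024

1024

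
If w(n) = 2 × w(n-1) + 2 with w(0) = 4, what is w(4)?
Computing step by step:
w(0) = 4
w(1) = 2 × 4 + 2 = 10
w(2) = 2 × 10 + 2 = 22
w(3) = 2 × 22 + 2 = 46
w(4) = 2 × 46 + 2 = 94

94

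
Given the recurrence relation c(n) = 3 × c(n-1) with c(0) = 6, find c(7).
Computing step by step:
c(0) = 6
c(1) = 3 × 6 = 18
c(2) = 3 × 18 = 54
c(3) = 3 × 54 = 162
c(4) = 3 × 162 = 486
c(5) = 3 × 486 = 1458
c(6) = 3 × 1458 = 4374
c(7) = 3 × 4374 = 13122

13122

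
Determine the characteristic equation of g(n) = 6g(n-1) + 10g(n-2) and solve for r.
Substitute g(n) = rⁿ and divide through by rⁿ⁻²: r² - 6r - 10 = 0
Discriminant: 6² + 4·10 = 76, not a perfect square, so by the quadratic formula r = (6 ± √76)/2.
General solution: g(n) = A·r₁ⁿ + B·r₂ⁿ where r₁,r₂ = (6 ± √76)/2

Characteristic: r² - 6r - 10 = 0, Roots: r = (6 ± √76)/2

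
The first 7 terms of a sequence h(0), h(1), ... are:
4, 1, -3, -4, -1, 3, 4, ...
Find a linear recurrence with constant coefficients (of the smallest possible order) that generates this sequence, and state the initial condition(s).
Look for the lowest-order linear relation among consecutive terms.
Observation: h(n) - 1·h(n-1) - (-1)·h(n-2) = 0 holds for the shown terms, and no order-1 relation h(n) = α·h(n-1) + β fits.
Check at n=3: 1·-3 + (-1)·1 = -4. ✓

h(n) = h(n-1) - h(n-2), h(0) = 4, h(1) = 1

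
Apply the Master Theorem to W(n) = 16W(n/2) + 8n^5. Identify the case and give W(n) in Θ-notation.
Master Theorem template: W(n) = a·W(n/b) + f(n).
Here: a=16, b=2, f(n)=8n^5
Compute log_b(a) = log_2(16) = 4.
f(n) = 8n^5 = Ω(n^(4+ε)) with ε = 1, and the regularity condition holds (a·f(n/b) = (a/b^5)·f(n) with a/b^5 = 2^-1 < 1). Case 3: W(n) = Θ(f(n)) = Θ(n^5).

Case 3: W(n) = Θ(n^5)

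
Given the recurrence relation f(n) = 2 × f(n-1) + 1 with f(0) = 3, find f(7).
Computing step by step:
f(0) = 3
f(1) = 2 × 3 + 1 = 7
f(2) = 2 × 7 + 1 = 15
f(3) = 2 × 15 + 1 = 31
f(4) = 2 × 31 + 1 = 63
f(5) = 2 × 63 + 1 = 127
f(6) = 2 × 127 + 1 = 255
f(7) = 2 × 255 + 1 = 511

511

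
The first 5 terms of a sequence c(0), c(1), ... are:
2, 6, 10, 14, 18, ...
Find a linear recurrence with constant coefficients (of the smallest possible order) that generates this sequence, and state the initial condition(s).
Look for the lowest-order linear relation among consecutive terms.
Observation: consecutive differences are constant (= 4).
Check at n=2: 1·6 + 4 = 10. ✓

c(n) = c(n-1) + 4, c(0) = 2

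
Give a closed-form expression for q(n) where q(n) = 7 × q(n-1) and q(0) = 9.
Recurrence: q(n) = 7 × q(n-1), initial: q(0) = 9.
Each term is 7 times the previous, so this is geometric with ratio 7. After n steps: q(n) = q(0)·7ⁿ = 9·7ⁿ.

q(n) = 9·7ⁿ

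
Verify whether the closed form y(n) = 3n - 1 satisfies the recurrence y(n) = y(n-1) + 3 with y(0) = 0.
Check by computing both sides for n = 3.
From the recurrence with y(0) = 0:
  y(0) = 0, y(1) = 3, y(2) = 6, y(3) = 9
  so the recurrence gives y(3) = 9.
From the proposed closed form y(n) = 3n - 1:
  y(3) = 8.
The recurrence gives 9 but the closed form gives 8, so the closed form does not satisfy the recurrence.

No, the closed form is incorrect.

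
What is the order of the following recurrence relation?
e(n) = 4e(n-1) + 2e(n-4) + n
The order is the largest lag k for which e(n-k) appears. Here the deepest term is e(n-4) (the n term is non-homogeneous and does not affect the order), so the order is 4.

Order 4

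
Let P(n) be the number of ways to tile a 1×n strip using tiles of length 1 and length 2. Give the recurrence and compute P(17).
Condition on the last tile: it has length 1 (leaving a 1×(n-1) strip) or length 2 (leaving a 1×(n-2) strip), so P(n) = P(n-1) + P(n-2) (order-2 linear recurrence).
For 0 ≤ i < 2 only unit tiles fit, so P(i) = 1.
Iterating the recurrence: P(2) = 2, P(3) = 3, P(4) = 5, P(5) = 8, P(6) = 13, P(7) = 21, P(8) = 34, P(9) = 55, P(10) = 89, P(11) = 144, P(12) = 233, P(13) = 377, P(14) = 610, P(15) = 987, P(16) = 1597, P(17) = 2584.

P(n) = P(n-1) + P(n-2), with P(i) = 1 for 0 ≤ i < 2; P(17) = 2584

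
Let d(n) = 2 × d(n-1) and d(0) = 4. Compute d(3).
Computing step by step:
d(0) = 4
d(1) = 2 × 4 = 8
d(2) = 2 × 8 = 16
d(3) = 2 × 16 = 32

32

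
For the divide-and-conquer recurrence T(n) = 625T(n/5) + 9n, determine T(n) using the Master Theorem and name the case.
Master Theorem template: T(n) = a·T(n/b) + f(n).
Here: a=625, b=5, f(n)=9n
Compute log_b(a) = log_5(625) = 4.
f(n) = 9n = O(n^(4-ε)) with ε = 3. Case 1: T(n) = Θ(n^log_b(a)) = Θ(n^4).

Case 1: T(n) = Θ(n^4)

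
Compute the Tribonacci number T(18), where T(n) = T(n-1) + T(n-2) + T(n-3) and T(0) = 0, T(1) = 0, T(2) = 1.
Computing the sequence terms:
0, 0, 1, 1, 2, 4, 7, 13, 24, 44, 81, 149, 274, 504, 927, 1705, 3136, 5768, 10609

10609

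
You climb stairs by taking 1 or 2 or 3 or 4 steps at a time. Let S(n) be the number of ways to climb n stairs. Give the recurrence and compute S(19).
Condition on the size of the last step (1 to 4): before it there were n-1, …, n-4 stairs climbed, and these cases are disjoint, so S(n) = S(n-1) + S(n-2) + S(n-3) + S(n-4) (order-4 linear recurrence).
Initial conditions by direct count (compositions of i into parts ≤ 4): S(1) = 1; S(2) = 2; S(3) = 4; S(4) = 8.
Iterating the recurrence: S(5) = 15, S(6) = 29, S(7) = 56, S(8) = 108, S(9) = 208, S(10) = 401, S(11) = 773, S(12) = 1490, S(13) = 2872, S(14) = 5536, S(15) = 10671, S(16) = 20569, S(17) = 39648, S(18) = 76424, S(19) = 147312.

S(n) = S(n-1) + S(n-2) + S(n-3) + S(n-4), S(1) = 1, S(2) = 2, S(3) = 4, S(4) = 8; S(19) = 147312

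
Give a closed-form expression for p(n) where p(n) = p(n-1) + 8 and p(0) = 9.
Recurrence: p(n) = p(n-1) + 8, initial: p(0) = 9.
Each step adds 8, so p(n) = p(0) + 8n = 8n + 9.

p(n) = 8n + 9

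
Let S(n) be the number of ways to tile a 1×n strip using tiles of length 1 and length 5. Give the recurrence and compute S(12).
Condition on the last tile: it has length 1 (leaving a 1×(n-1) strip) or length 5 (leaving a 1×(n-5) strip), so S(n) = S(n-1) + S(n-5) (order-5 linear recurrence).
For 0 ≤ i < 5 only unit tiles fit, so S(i) = 1.
Iterating the recurrence: S(5) = 2, S(6) = 3, S(7) = 4, S(8) = 5, S(9) = 6, S(10) = 8, S(11) = 11, S(12) = 15.

S(n) = S(n-1) + S(n-5), with S(i) = 1 for 0 ≤ i < 5; S(12) = 15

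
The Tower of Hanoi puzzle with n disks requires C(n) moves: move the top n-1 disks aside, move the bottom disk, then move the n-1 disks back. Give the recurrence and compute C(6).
Moving n disks = move the top n-1 disks aside (C(n-1) moves) + move the largest disk (1 move) + move the n-1 disks back on top (C(n-1) moves), so C(n) = 2C(n-1) + 1, with C(1) = 1 (a single disk takes one move).
First terms: 1, 3, 7, 15, 31, 63, … — each is one less than a power of 2. Indeed C(n) + 1 = 2(C(n-1) + 1) with C(1) + 1 = 2, so C(n) + 1 = 2ⁿ and C(n) = 2ⁿ - 1.
Hence C(6) = 2^6 - 1 = 64 - 1 = 63.

C(n) = 2C(n-1) + 1, C(1) = 1; C(6) = 63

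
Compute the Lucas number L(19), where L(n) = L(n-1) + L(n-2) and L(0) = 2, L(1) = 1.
Computing the sequence terms:
2, 1, 3, 4, 7, 11, 18, 29, 47, 76, 123, 199, 322, 521, 843, 1364, 2207, 3571, 5778, 9349

9349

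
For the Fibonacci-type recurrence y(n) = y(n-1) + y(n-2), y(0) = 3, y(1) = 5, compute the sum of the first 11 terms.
Computing the sequence terms: 3, 5, 8, 13, 21, 34, 55, 89, 144, 233, 377
Adding these values together:

982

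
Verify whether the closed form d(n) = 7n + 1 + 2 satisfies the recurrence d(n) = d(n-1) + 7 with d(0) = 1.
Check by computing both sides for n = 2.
From the recurrence with d(0) = 1:
  d(0) = 1, d(1) = 8, d(2) = 15
  so the recurrence gives d(2) = 15.
From the proposed closed form d(n) = 7n + 1 + 2:
  d(2) = 17.
The recurrence gives 15 but the closed form gives 17, so the closed form does not satisfy the recurrence.

No, the closed form is incorrect.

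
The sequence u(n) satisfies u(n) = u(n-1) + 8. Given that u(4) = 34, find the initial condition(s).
u(4) = u(0) + 4·8, so u(0) = 34 - 32 = 2.

u(0) = 2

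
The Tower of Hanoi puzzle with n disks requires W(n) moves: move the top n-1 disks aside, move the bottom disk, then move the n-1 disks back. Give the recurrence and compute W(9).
Moving n disks = move the top n-1 disks aside (W(n-1) moves) + move the largest disk (1 move) + move the n-1 disks back on top (W(n-1) moves), so W(n) = 2W(n-1) + 1, with W(1) = 1 (a single disk takes one move).
First terms: 1, 3, 7, 15, 31, 63, … — each is one less than a power of 2. Indeed W(n) + 1 = 2(W(n-1) + 1) with W(1) + 1 = 2, so W(n) + 1 = 2ⁿ and W(n) = 2ⁿ - 1.
Hence W(9) = 2^9 - 1 = 512 - 1 = 511.

W(n) = 2W(n-1) + 1, W(1) = 1; W(9) = 511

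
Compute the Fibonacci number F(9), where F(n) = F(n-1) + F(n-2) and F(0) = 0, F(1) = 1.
Computing the sequence terms:
0, 1, 1, 2, 3, 5, 8, 13, 21, 34

34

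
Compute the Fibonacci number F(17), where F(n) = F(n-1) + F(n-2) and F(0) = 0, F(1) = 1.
Computing the sequence terms:
0, 1, 1, 2, 3, 5, 8, 13, 21, 34, 55, 89, 144, 233, 377, 610, 987, 1597

1597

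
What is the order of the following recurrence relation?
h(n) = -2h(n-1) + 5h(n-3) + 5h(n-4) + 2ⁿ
The order is the largest lag k for which h(n-k) appears. Here the deepest term is h(n-4) (the 2ⁿ term is non-homogeneous and does not affect the order), so the order is 4.

Order 4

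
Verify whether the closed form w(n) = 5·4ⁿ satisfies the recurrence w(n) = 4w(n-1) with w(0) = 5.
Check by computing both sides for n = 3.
From the recurrence with w(0) = 5:
  w(0) = 5, w(1) = 20, w(2) = 80, w(3) = 320
  so the recurrence gives w(3) = 320.
From the proposed closed form w(n) = 5·4ⁿ:
  w(3) = 320.
Both sides give 320 at n = 3, and the initial condition(s) match, so the closed form is consistent.

Yes, the closed form is correct.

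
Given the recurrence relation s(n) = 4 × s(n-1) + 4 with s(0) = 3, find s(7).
Computing step by step:
s(0) = 3
s(1) = 4 × 3 + 4 = 16
s(2) = 4 × 16 + 4 = 68
s(3) = 4 × 68 + 4 = 276
s(4) = 4 × 276 + 4 = 1108
s(5) = 4 × 1108 + 4 = 4436
s(6) = 4 × 4436 + 4 = 17748
s(7) = 4 × 17748 + 4 = 70996

70996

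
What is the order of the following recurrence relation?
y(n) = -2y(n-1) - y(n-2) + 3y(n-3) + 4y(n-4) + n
The order is the largest lag k for which y(n-k) appears. Here the deepest term is y(n-4) (the n term is non-homogeneous and does not affect the order), so the order is 4.

Order 4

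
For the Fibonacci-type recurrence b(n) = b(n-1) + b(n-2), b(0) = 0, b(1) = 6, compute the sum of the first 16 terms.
Computing the sequence terms: 0, 6, 6, 12, 18, 30, 48, 78, 126, 204, 330, 534, 864, 1398, 2262, 3660
Adding these values together:

9576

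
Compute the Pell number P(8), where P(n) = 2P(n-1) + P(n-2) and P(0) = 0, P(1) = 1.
Computing the sequence terms:
0, 1, 2, 5, 12, 29, 70, 169, 408

408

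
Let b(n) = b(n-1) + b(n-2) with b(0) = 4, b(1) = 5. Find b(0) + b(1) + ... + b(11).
Computing the sequence terms: 4, 5, 9, 14, 23, 37, 60, 97, 157, 254, 411, 665
Adding these values together:

1736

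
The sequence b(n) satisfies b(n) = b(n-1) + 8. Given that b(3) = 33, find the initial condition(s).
b(3) = b(0) + 3·8, so b(0) = 33 - 24 = 9.

b(0) = 9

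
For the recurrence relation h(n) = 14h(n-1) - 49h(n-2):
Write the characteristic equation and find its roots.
Substitute h(n) = rⁿ and divide through by rⁿ⁻²: r² - 14r + 49 = 0
Factor: (r - 7)² = 0, so r = 7 (double root).
General solution: h(n) = (A + Bn)·7ⁿ

Characteristic: r² - 14r + 49 = 0, Roots: r = 7 (double root)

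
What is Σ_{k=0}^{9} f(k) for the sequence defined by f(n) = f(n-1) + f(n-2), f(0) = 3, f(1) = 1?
Computing the sequence terms: 3, 1, 4, 5, 9, 14, 23, 37, 60, 97
Adding these values together:

253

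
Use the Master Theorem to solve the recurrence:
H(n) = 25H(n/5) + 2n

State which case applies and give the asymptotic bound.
Master Theorem template: H(n) = a·H(n/b) + f(n).
Here: a=25, b=5, f(n)=2n
Compute log_b(a) = log_5(25) = 2.
f(n) = 2n = O(n^(2-ε)) with ε = 1. Case 1: H(n) = Θ(n^log_b(a)) = Θ(n^2).

Case 1: H(n) = Θ(n^2)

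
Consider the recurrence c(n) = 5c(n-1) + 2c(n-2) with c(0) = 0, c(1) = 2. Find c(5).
Computing the sequence terms:
0, 2, 10, 54, 290, 1558

1558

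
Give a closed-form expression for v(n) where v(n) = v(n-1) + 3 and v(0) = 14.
Recurrence: v(n) = v(n-1) + 3, initial: v(0) = 14.
Each step adds 3, so v(n) = v(0) + 3n = 3n + 14.

v(n) = 3n + 14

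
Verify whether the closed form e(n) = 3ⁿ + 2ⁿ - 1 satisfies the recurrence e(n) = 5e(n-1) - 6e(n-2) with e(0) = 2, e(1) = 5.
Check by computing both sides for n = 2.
From the recurrence with e(0) = 2, e(1) = 5:
  e(0) = 2, e(1) = 5, e(2) = 13
  so the recurrence gives e(2) = 13.
From the proposed closed form e(n) = 3ⁿ + 2ⁿ - 1:
  e(2) = 12.
The recurrence gives 13 but the closed form gives 12, so the closed form does not satisfy the recurrence.

No, the closed form is incorrect.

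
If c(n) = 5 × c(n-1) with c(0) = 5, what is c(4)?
Computing step by step:
c(0) = 5
c(1) = 5 × 5 = 25
c(2) = 5 × 25 = 125
c(3) = 5 × 125 = 625
c(4) = 5 × 625 = 3125

3125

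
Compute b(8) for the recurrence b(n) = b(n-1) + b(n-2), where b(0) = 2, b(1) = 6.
Computing the sequence terms:
2, 6, 8, 14, 22, 36, 58, 94, 152

152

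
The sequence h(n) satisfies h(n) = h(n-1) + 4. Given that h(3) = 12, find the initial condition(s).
h(3) = h(0) + 3·4, so h(0) = 12 - 12 = 0.

h(0) = 0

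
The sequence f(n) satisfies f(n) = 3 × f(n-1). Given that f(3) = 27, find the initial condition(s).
In general f(n) = 3ⁿ · f(0). At n = 3: f(0) = f(3) / 3^3 = 27 / 27 = 1.

f(0) = 1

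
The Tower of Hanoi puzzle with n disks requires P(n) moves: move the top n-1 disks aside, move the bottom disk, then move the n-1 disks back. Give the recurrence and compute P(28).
Moving n disks = move the top n-1 disks aside (P(n-1) moves) + move the largest disk (1 move) + move the n-1 disks back on top (P(n-1) moves), so P(n) = 2P(n-1) + 1, with P(1) = 1 (a single disk takes one move).
First terms: 1, 3, 7, 15, 31, 63, … — each is one less than a power of 2. Indeed P(n) + 1 = 2(P(n-1) + 1) with P(1) + 1 = 2, so P(n) + 1 = 2ⁿ and P(n) = 2ⁿ - 1.
Hence P(28) = 2^28 - 1 = 268435456 - 1 = 268435455.

P(n) = 2P(n-1) + 1, P(1) = 1; P(28) = 268435455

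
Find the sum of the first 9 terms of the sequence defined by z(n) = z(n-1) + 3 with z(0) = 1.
Computing the sequence terms: 1, 4, 7, 10, 13, 16, 19, 22, 25
Adding these values together:

117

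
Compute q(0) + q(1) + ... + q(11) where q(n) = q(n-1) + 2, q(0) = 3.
Computing the sequence terms: 3, 5, 7, 9, 11, 13, 15, 17, 19, 21, 23, 25
Adding these values together:

168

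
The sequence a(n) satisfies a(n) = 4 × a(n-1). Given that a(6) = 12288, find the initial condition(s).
In general a(n) = 4ⁿ · a(0). At n = 6: a(0) = a(6) / 4^6 = 12288 / 4096 = 3.

a(0) = 3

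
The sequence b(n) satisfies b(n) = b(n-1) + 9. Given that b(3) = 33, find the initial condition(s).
b(3) = b(0) + 3·9, so b(0) = 33 - 27 = 6.

b(0) = 6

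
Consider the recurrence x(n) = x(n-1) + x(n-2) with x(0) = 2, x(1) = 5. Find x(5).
Computing the sequence terms:
2, 5, 7, 12, 19, 31

31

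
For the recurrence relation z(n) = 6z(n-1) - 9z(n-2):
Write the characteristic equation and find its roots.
Substitute z(n) = rⁿ and divide through by rⁿ⁻²: r² - 6r + 9 = 0
Factor: (r - 3)² = 0, so r = 3 (double root).
General solution: z(n) = (A + Bn)·3ⁿ

Characteristic: r² - 6r + 9 = 0, Roots: r = 3 (double root)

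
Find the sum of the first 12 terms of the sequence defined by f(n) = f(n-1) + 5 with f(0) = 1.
Computing the sequence terms: 1, 6, 11, 16, 21, 26, 31, 36, 41, 46, 51, 56
Adding these values together:

342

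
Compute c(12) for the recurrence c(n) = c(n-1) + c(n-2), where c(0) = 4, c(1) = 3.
Computing the sequence terms:
4, 3, 7, 10, 17, 27, 44, 71, 115, 186, 301, 487, 788

788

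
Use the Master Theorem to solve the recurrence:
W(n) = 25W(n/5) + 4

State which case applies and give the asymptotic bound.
Master Theorem template: W(n) = a·W(n/b) + f(n).
Here: a=25, b=5, f(n)=4
Compute log_b(a) = log_5(25) = 2.
f(n) = 4 = O(n^(2-ε)) with ε = 2. Case 1: W(n) = Θ(n^log_b(a)) = Θ(n^2).

Case 1: W(n) = Θ(n^2)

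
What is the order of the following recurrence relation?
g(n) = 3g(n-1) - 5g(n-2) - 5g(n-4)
The order is the largest lag k for which g(n-k) appears. Here the deepest term is g(n-4), so the order is 4.

Order 4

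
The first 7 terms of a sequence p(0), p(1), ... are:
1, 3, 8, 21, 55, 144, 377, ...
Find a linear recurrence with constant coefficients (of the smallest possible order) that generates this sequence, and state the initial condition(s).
Look for the lowest-order linear relation among consecutive terms.
Observation: p(n) - 3·p(n-1) - (-1)·p(n-2) = 0 holds for the shown terms, and no order-1 relation p(n) = α·p(n-1) + β fits.
Check at n=3: 3·8 + (-1)·3 = 21. ✓

p(n) = 3p(n-1) - p(n-2), p(0) = 1, p(1) = 3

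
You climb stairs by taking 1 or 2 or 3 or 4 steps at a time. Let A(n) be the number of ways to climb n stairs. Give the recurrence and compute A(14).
Condition on the size of the last step (1 to 4): before it there were n-1, …, n-4 stairs climbed, and these cases are disjoint, so A(n) = A(n-1) + A(n-2) + A(n-3) + A(n-4) (order-4 linear recurrence).
Initial conditions by direct count (compositions of i into parts ≤ 4): A(1) = 1; A(2) = 2; A(3) = 4; A(4) = 8.
Iterating the recurrence: A(5) = 15, A(6) = 29, A(7) = 56, A(8) = 108, A(9) = 208, A(10) = 401, A(11) = 773, A(12) = 1490, A(13) = 2872, A(14) = 5536.

A(n) = A(n-1) + A(n-2) + A(n-3) + A(n-4), A(1) = 1, A(2) = 2, A(3) = 4, A(4) = 8; A(14) = 5536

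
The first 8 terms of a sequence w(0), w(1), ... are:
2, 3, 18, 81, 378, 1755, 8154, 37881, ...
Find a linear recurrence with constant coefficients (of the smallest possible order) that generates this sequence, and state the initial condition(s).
Look for the lowest-order linear relation among consecutive terms.
Observation: w(n) - 4·w(n-1) - (3)·w(n-2) = 0 holds for the shown terms, and no order-1 relation w(n) = α·w(n-1) + β fits.
Check at n=3: 4·18 + (3)·3 = 81. ✓

w(n) = 4w(n-1) + 3w(n-2), w(0) = 2, w(1) = 3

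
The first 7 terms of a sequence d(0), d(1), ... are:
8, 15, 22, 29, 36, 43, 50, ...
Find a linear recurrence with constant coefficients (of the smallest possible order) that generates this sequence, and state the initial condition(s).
Look for the lowest-order linear relation among consecutive terms.
Observation: consecutive differences are constant (= 7).
Check at n=2: 1·15 + 7 = 22. ✓

d(n) = d(n-1) + 7, d(0) = 8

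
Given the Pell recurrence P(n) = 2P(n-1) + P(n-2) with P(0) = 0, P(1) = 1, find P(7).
Computing the sequence terms:
0, 1, 2, 5, 12, 29, 70, 169

169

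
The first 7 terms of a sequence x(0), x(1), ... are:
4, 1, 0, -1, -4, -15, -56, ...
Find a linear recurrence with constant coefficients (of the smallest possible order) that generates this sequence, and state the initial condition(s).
Look for the lowest-order linear relation among consecutive terms.
Observation: x(n) - 4·x(n-1) - (-1)·x(n-2) = 0 holds for the shown terms, and no order-1 relation x(n) = α·x(n-1) + β fits.
Check at n=3: 4·0 + (-1)·1 = -1. ✓

x(n) = 4x(n-1) - x(n-2), x(0) = 4, x(1) = 1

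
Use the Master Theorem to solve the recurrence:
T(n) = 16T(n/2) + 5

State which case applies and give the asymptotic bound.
Master Theorem template: T(n) = a·T(n/b) + f(n).
Here: a=16, b=2, f(n)=5
Compute log_b(a) = log_2(16) = 4.
f(n) = 5 = O(n^(4-ε)) with ε = 4. Case 1: T(n) = Θ(n^log_b(a)) = Θ(n^4).

Case 1: T(n) = Θ(n^4)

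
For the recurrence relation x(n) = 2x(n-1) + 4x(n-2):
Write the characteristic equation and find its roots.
Substitute x(n) = rⁿ and divide through by rⁿ⁻²: r² - 2r - 4 = 0
Discriminant: 2² + 4·4 = 20, not a perfect square, so by the quadratic formula r = (2 ± √20)/2.
General solution: x(n) = A·r₁ⁿ + B·r₂ⁿ where r₁,r₂ = (2 ± √20)/2

Characteristic: r² - 2r - 4 = 0, Roots: r = (2 ± √20)/2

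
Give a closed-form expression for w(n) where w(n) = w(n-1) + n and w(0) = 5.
Recurrence: w(n) = w(n-1) + n, initial: w(0) = 5.
Telescoping: w(n) = w(0) + Σᵢ₌₁ⁿ i = 5 + n(n+1)/2.

w(n) = n(n+1)/2 + 5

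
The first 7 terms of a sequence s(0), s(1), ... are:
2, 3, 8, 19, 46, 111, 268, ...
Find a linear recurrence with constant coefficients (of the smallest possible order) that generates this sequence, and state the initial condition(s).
Look for the lowest-order linear relation among consecutive terms.
Observation: s(n) - 2·s(n-1) - (1)·s(n-2) = 0 holds for the shown terms, and no order-1 relation s(n) = α·s(n-1) + β fits.
Check at n=3: 2·8 + (1)·3 = 19. ✓

s(n) = 2s(n-1) + s(n-2), s(0) = 2, s(1) = 3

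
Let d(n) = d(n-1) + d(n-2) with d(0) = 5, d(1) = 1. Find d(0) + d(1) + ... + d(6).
Computing the sequence terms: 5, 1, 6, 7, 13, 20, 33
Adding these values together:

85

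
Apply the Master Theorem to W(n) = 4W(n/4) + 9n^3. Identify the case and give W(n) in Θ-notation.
Master Theorem template: W(n) = a·W(n/b) + f(n).
Here: a=4, b=4, f(n)=9n^3
Compute log_b(a) = log_4(4) = 1.
f(n) = 9n^3 = Ω(n^(1+ε)) with ε = 2, and the regularity condition holds (a·f(n/b) = (a/b^3)·f(n) with a/b^3 = 4^-2 < 1). Case 3: W(n) = Θ(f(n)) = Θ(n^3).

Case 3: W(n) = Θ(n^3)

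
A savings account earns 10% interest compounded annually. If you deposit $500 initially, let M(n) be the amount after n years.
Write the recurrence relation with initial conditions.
Each year the balance grows by 10%, i.e. is multiplied by 1 + 10/100 = 1.1, so M(n) = 1.1 × M(n-1). The initial deposit gives M(0) = 500.
Unrolling gives the closed form M(n) = 500 × (1.1)ⁿ.

M(n) = 1.1 × M(n-1), M(0) = 500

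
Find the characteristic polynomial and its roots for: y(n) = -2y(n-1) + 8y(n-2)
Substitute y(n) = rⁿ and divide through by rⁿ⁻²: r² + 2r - 8 = 0
Factor: (r - 2)(r + 4) = 0, so r = 2, -4.
General solution: y(n) = A·2ⁿ + B·(-4)ⁿ

Characteristic: r² + 2r - 8 = 0, Roots: r = 2, -4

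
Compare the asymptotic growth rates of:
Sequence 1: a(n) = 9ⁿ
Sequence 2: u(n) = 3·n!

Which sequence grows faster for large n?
Comparing growth rates:
Growth-rate hierarchy: log n ≺ any polynomial ≺ any exponential cⁿ (c>1) ≺ n! ≺ nⁿ.
factorial dominates exponential base 9 asymptotically.

u(n) grows faster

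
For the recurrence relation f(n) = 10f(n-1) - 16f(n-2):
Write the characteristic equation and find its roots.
Substitute f(n) = rⁿ and divide through by rⁿ⁻²: r² - 10r + 16 = 0
Factor: (r - 2)(r - 8) = 0, so r = 2, 8.
General solution: f(n) = A·2ⁿ + B·8ⁿ

Characteristic: r² - 10r + 16 = 0, Roots: r = 2, 8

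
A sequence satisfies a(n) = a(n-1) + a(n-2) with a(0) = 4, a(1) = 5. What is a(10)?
Computing the sequence terms:
4, 5, 9, 14, 23, 37, 60, 97, 157, 254, 411

411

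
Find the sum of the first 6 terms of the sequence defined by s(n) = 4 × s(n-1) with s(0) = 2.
Computing the sequence terms: 2, 8, 32, 128, 512, 2048
Adding these values together:

2730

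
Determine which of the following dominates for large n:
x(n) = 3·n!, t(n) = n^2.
Comparing growth rates:
Growth-rate hierarchy: log n ≺ any polynomial ≺ any exponential cⁿ (c>1) ≺ n! ≺ nⁿ.
factorial dominates polynomial degree 2 asymptotically.

x(n) grows faster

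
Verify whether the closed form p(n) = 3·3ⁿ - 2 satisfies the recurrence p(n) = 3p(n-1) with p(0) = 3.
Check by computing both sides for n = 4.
From the recurrence with p(0) = 3:
  p(0) = 3, p(1) = 9, p(2) = 27, p(3) = 81, p(4) = 243
  so the recurrence gives p(4) = 243.
From the proposed closed form p(n) = 3·3ⁿ - 2:
  p(4) = 241.
The recurrence gives 243 but the closed form gives 241, so the closed form does not satisfy the recurrence.

No, the closed form is incorrect.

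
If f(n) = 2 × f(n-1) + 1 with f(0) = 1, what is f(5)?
Computing step by step:
f(0) = 1
f(1) = 2 × 1 + 1 = 3
f(2) = 2 × 3 + 1 = 7
f(3) = 2 × 7 + 1 = 15
f(4) = 2 × 15 + 1 = 31
f(5) = 2 × 31 + 1 = 63

63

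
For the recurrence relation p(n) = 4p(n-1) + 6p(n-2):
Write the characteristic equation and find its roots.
Substitute p(n) = rⁿ and divide through by rⁿ⁻²: r² - 4r - 6 = 0
Discriminant: 4² + 4·6 = 40, not a perfect square, so by the quadratic formula r = (4 ± √40)/2.
General solution: p(n) = A·r₁ⁿ + B·r₂ⁿ where r₁,r₂ = (4 ± √40)/2

Characteristic: r² - 4r - 6 = 0, Roots: r = (4 ± √40)/2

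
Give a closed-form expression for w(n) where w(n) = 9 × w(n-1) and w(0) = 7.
Recurrence: w(n) = 9 × w(n-1), initial: w(0) = 7.
Each term is 9 times the previous, so this is geometric with ratio 9. After n steps: w(n) = w(0)·9ⁿ = 7·9ⁿ.

w(n) = 7·9ⁿ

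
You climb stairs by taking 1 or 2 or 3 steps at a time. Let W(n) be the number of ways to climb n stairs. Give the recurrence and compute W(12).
Condition on the size of the last step (1 to 3): before it there were n-1, …, n-3 stairs climbed, and these cases are disjoint, so W(n) = W(n-1) + W(n-2) + W(n-3) (order-3 linear recurrence).
Initial conditions by direct count (compositions of i into parts ≤ 3): W(1) = 1; W(2) = 2; W(3) = 4.
Iterating the recurrence: W(4) = 7, W(5) = 13, W(6) = 24, W(7) = 44, W(8) = 81, W(9) = 149, W(10) = 274, W(11) = 504, W(12) = 927.

W(n) = W(n-1) + W(n-2) + W(n-3), W(1) = 1, W(2) = 2, W(3) = 4; W(12) = 927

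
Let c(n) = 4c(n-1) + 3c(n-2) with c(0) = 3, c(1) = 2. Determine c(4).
Computing the sequence terms:
3, 2, 17, 74, 347

347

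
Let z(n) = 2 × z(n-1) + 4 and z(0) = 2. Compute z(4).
Computing step by step:
z(0) = 2
z(1) = 2 × 2 + 4 = 8
z(2) = 2 × 8 + 4 = 20
z(3) = 2 × 20 + 4 = 44
z(4) = 2 × 44 + 4 = 92

92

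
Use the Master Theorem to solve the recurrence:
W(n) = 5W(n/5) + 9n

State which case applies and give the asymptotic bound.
Master Theorem template: W(n) = a·W(n/b) + f(n).
Here: a=5, b=5, f(n)=9n
Compute log_b(a) = log_5(5) = 1.
f(n) = 9n = Θ(n). Case 2: W(n) = Θ(n log n).

Case 2: W(n) = Θ(n log n)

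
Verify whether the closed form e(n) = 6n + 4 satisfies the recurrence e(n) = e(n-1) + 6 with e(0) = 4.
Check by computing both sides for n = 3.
From the recurrence with e(0) = 4:
  e(0) = 4, e(1) = 10, e(2) = 16, e(3) = 22
  so the recurrence gives e(3) = 22.
From the proposed closed form e(n) = 6n + 4:
  e(3) = 22.
Both sides give 22 at n = 3, and the initial condition(s) match, so the closed form is consistent.

Yes, the closed form is correct.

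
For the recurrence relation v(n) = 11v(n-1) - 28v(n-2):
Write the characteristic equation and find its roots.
Substitute v(n) = rⁿ and divide through by rⁿ⁻²: r² - 11r + 28 = 0
Factor: (r - 4)(r - 7) = 0, so r = 4, 7.
General solution: v(n) = A·4ⁿ + B·7ⁿ

Characteristic: r² - 11r + 28 = 0, Roots: r = 4, 7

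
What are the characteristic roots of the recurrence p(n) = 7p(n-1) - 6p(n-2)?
Substitute p(n) = rⁿ and divide through by rⁿ⁻²: r² - 7r + 6 = 0
Factor: (r - 1)(r - 6) = 0, so r = 1, 6.
General solution: p(n) = A·1ⁿ + B·6ⁿ

Characteristic: r² - 7r + 6 = 0, Roots: r = 1, 6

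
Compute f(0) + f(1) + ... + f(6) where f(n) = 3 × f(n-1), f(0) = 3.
Computing the sequence terms: 3, 9, 27, 81, 243, 729, 2187
Adding these values together:

3279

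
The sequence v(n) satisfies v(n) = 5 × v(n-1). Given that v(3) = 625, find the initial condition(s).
In general v(n) = 5ⁿ · v(0). At n = 3: v(0) = v(3) / 5^3 = 625 / 125 = 5.

v(0) = 5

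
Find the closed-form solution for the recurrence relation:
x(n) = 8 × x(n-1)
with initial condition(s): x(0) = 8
Recurrence: x(n) = 8 × x(n-1), initial: x(0) = 8.
Each term is 8 times the previous, so this is geometric with ratio 8. After n steps: x(n) = x(0)·8ⁿ = 8·8ⁿ.

x(n) = 8·8ⁿ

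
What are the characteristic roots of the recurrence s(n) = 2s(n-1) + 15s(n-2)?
Substitute s(n) = rⁿ and divide through by rⁿ⁻²: r² - 2r - 15 = 0
Factor: (r + 3)(r - 5) = 0, so r = -3, 5.
General solution: s(n) = A·(-3)ⁿ + B·5ⁿ

Characteristic: r² - 2r - 15 = 0, Roots: r = -3, 5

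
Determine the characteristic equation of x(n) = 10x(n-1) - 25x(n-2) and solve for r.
Substitute x(n) = rⁿ and divide through by rⁿ⁻²: r² - 10r + 25 = 0
Factor: (r - 5)² = 0, so r = 5 (double root).
General solution: x(n) = (A + Bn)·5ⁿ

Characteristic: r² - 10r + 25 = 0, Roots: r = 5 (double root)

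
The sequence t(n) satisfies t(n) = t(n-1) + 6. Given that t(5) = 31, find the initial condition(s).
t(5) = t(0) + 5·6, so t(0) = 31 - 30 = 1.

t(0) = 1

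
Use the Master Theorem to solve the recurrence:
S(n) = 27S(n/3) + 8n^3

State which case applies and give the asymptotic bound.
Master Theorem template: S(n) = a·S(n/b) + f(n).
Here: a=27, b=3, f(n)=8n^3
Compute log_b(a) = log_3(27) = 3.
f(n) = 8n^3 = Θ(n^3). Case 2: S(n) = Θ(n^3 log n).

Case 2: S(n) = Θ(n^3 log n)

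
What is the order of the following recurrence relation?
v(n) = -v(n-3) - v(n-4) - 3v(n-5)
The order is the largest lag k for which v(n-k) appears. Here the deepest term is v(n-5), so the order is 5.

Order 5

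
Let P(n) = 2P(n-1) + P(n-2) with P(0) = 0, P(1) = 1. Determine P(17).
Computing the sequence terms:
0, 1, 2, 5, 12, 29, 70, 169, 408, 985, 2378, 5741, 13860, 33461, 80782, 195025, 470832, 1136689

1136689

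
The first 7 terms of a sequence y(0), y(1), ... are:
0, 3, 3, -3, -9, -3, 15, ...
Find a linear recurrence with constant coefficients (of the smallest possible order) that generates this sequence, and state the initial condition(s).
Look for the lowest-order linear relation among consecutive terms.
Observation: y(n) - 1·y(n-1) - (-2)·y(n-2) = 0 holds for the shown terms, and no order-1 relation y(n) = α·y(n-1) + β fits.
Check at n=3: 1·3 + (-2)·3 = -3. ✓

y(n) = y(n-1) - 2y(n-2), y(0) = 0, y(1) = 3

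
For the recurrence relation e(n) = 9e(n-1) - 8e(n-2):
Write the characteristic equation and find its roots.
Substitute e(n) = rⁿ and divide through by rⁿ⁻²: r² - 9r + 8 = 0
Factor: (r - 8)(r - 1) = 0, so r = 8, 1.
General solution: e(n) = A·8ⁿ + B·1ⁿ

Characteristic: r² - 9r + 8 = 0, Roots: r = 8, 1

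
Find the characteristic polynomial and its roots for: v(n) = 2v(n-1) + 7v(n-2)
Substitute v(n) = rⁿ and divide through by rⁿ⁻²: r² - 2r - 7 = 0
Discriminant: 2² + 4·7 = 32, not a perfect square, so by the quadratic formula r = (2 ± √32)/2.
General solution: v(n) = A·r₁ⁿ + B·r₂ⁿ where r₁,r₂ = (2 ± √32)/2

Characteristic: r² - 2r - 7 = 0, Roots: r = (2 ± √32)/2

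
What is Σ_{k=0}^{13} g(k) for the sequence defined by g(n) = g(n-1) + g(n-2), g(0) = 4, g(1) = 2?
Computing the sequence terms: 4, 2, 6, 8, 14, 22, 36, 58, 94, 152, 246, 398, 644, 1042
Adding these values together:

2726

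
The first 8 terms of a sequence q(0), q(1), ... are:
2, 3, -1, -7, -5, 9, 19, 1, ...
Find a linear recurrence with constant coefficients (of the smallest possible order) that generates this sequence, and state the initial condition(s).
Look for the lowest-order linear relation among consecutive terms.
Observation: q(n) - 1·q(n-1) - (-2)·q(n-2) = 0 holds for the shown terms, and no order-1 relation q(n) = α·q(n-1) + β fits.
Check at n=3: 1·-1 + (-2)·3 = -7. ✓

q(n) = q(n-1) - 2q(n-2), q(0) = 2, q(1) = 3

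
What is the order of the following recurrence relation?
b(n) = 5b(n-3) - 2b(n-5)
The order is the largest lag k for which b(n-k) appears. Here the deepest term is b(n-5), so the order is 5.

Order 5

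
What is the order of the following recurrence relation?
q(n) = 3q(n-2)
The order is the largest lag k for which q(n-k) appears. Here the deepest term is q(n-2), so the order is 2.

Order 2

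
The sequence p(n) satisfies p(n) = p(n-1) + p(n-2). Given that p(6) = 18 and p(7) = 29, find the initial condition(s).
Work backwards using p(k) = p(k+2) - p(k+1):
p(5) = p(7) - p(6) = 29 - 18 = 11
p(4) = p(6) - p(5) = 18 - 11 = 7
p(3) = p(5) - p(4) = 11 - 7 = 4
p(2) = p(4) - p(3) = 7 - 4 = 3
p(1) = p(3) - p(2) = 4 - 3 = 1
p(0) = p(2) - p(1) = 3 - 1 = 2

p(0) = 2, p(1) = 1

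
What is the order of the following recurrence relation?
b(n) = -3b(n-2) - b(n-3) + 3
The order is the largest lag k for which b(n-k) appears. Here the deepest term is b(n-3) (the 3 term is non-homogeneous and does not affect the order), so the order is 3.

Order 3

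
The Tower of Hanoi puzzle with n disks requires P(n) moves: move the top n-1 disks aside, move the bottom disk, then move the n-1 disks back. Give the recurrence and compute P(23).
Moving n disks = move the top n-1 disks aside (P(n-1) moves) + move the largest disk (1 move) + move the n-1 disks back on top (P(n-1) moves), so P(n) = 2P(n-1) + 1, with P(1) = 1 (a single disk takes one move).
First terms: 1, 3, 7, 15, 31, 63, … — each is one less than a power of 2. Indeed P(n) + 1 = 2(P(n-1) + 1) with P(1) + 1 = 2, so P(n) + 1 = 2ⁿ and P(n) = 2ⁿ - 1.
Hence P(23) = 2^23 - 1 = 8388608 - 1 = 8388607.

P(n) = 2P(n-1) + 1, P(1) = 1; P(23) = 8388607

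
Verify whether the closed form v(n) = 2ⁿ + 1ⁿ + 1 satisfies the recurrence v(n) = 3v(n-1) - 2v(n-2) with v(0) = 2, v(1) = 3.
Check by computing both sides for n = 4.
From the recurrence with v(0) = 2, v(1) = 3:
  v(0) = 2, v(1) = 3, v(2) = 5, v(3) = 9, v(4) = 17
  so the recurrence gives v(4) = 17.
From the proposed closed form v(n) = 2ⁿ + 1ⁿ + 1:
  v(4) = 18.
The recurrence gives 17 but the closed form gives 18, so the closed form does not satisfy the recurrence.

No, the closed form is incorrect.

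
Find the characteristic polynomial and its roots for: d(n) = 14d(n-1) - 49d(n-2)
Substitute d(n) = rⁿ and divide through by rⁿ⁻²: r² - 14r + 49 = 0
Factor: (r - 7)² = 0, so r = 7 (double root).
General solution: d(n) = (A + Bn)·7ⁿ

Characteristic: r² - 14r + 49 = 0, Roots: r = 7 (double root)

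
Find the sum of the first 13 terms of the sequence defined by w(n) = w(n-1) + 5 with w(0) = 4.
Computing the sequence terms: 4, 9, 14, 19, 24, 29, 34, 39, 44, 49, 54, 59, 64
Adding these values together:

442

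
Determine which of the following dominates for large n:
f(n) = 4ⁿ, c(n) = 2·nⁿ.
Comparing growth rates:
Growth-rate hierarchy: log n ≺ any polynomial ≺ any exponential cⁿ (c>1) ≺ n! ≺ nⁿ.
super-exponential nⁿ dominates exponential base 4 asymptotically.

c(n) grows faster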